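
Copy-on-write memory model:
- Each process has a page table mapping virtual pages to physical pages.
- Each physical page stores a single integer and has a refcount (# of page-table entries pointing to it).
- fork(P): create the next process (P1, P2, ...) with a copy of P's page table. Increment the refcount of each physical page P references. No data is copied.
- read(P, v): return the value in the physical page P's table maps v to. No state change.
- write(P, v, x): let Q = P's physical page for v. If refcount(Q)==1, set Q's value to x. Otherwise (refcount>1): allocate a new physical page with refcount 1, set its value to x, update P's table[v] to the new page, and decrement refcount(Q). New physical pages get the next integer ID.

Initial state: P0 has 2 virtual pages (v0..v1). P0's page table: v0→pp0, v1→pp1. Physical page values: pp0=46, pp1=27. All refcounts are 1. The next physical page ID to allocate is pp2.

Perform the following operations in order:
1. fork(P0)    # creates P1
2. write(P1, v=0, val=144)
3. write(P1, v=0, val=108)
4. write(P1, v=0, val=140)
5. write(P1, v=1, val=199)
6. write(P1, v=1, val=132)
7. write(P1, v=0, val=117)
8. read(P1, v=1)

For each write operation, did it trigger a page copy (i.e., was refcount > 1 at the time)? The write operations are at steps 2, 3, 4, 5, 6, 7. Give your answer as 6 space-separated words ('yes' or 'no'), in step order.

Op 1: fork(P0) -> P1. 2 ppages; refcounts: pp0:2 pp1:2
Op 2: write(P1, v0, 144). refcount(pp0)=2>1 -> COPY to pp2. 3 ppages; refcounts: pp0:1 pp1:2 pp2:1
Op 3: write(P1, v0, 108). refcount(pp2)=1 -> write in place. 3 ppages; refcounts: pp0:1 pp1:2 pp2:1
Op 4: write(P1, v0, 140). refcount(pp2)=1 -> write in place. 3 ppages; refcounts: pp0:1 pp1:2 pp2:1
Op 5: write(P1, v1, 199). refcount(pp1)=2>1 -> COPY to pp3. 4 ppages; refcounts: pp0:1 pp1:1 pp2:1 pp3:1
Op 6: write(P1, v1, 132). refcount(pp3)=1 -> write in place. 4 ppages; refcounts: pp0:1 pp1:1 pp2:1 pp3:1
Op 7: write(P1, v0, 117). refcount(pp2)=1 -> write in place. 4 ppages; refcounts: pp0:1 pp1:1 pp2:1 pp3:1
Op 8: read(P1, v1) -> 132. No state change.

yes no no yes no no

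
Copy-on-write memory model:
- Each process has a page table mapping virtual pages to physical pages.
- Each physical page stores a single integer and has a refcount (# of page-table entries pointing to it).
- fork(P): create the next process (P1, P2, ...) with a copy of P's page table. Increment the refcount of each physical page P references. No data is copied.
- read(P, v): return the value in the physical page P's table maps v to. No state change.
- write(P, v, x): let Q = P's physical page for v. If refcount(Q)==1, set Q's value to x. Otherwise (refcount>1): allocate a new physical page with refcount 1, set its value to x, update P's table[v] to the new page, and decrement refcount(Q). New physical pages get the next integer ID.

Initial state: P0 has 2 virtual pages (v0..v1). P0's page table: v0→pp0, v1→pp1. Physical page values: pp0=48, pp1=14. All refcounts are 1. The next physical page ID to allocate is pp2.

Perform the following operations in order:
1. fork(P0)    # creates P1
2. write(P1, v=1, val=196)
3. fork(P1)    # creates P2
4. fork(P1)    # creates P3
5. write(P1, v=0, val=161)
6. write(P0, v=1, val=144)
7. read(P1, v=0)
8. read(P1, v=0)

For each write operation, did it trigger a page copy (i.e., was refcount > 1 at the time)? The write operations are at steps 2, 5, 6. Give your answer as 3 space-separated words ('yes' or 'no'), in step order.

Op 1: fork(P0) -> P1. 2 ppages; refcounts: pp0:2 pp1:2
Op 2: write(P1, v1, 196). refcount(pp1)=2>1 -> COPY to pp2. 3 ppages; refcounts: pp0:2 pp1:1 pp2:1
Op 3: fork(P1) -> P2. 3 ppages; refcounts: pp0:3 pp1:1 pp2:2
Op 4: fork(P1) -> P3. 3 ppages; refcounts: pp0:4 pp1:1 pp2:3
Op 5: write(P1, v0, 161). refcount(pp0)=4>1 -> COPY to pp3. 4 ppages; refcounts: pp0:3 pp1:1 pp2:3 pp3:1
Op 6: write(P0, v1, 144). refcount(pp1)=1 -> write in place. 4 ppages; refcounts: pp0:3 pp1:1 pp2:3 pp3:1
Op 7: read(P1, v0) -> 161. No state change.
Op 8: read(P1, v0) -> 161. No state change.

yes yes no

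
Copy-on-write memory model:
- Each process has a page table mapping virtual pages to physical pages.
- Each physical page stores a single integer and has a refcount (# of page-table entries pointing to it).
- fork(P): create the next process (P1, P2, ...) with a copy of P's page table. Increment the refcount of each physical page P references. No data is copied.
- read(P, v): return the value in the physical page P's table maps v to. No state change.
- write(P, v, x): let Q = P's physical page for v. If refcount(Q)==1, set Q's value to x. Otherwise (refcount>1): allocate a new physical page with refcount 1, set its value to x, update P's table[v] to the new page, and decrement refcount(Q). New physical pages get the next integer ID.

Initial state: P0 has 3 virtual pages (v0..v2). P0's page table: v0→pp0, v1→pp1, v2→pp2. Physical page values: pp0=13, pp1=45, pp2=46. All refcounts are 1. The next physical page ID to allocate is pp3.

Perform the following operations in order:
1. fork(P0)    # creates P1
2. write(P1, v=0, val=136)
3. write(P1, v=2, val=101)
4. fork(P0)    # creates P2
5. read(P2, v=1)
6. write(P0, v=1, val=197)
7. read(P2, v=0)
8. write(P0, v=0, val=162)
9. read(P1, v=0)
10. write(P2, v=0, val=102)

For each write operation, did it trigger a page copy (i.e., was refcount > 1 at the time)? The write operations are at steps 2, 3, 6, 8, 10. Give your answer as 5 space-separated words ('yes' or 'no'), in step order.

Op 1: fork(P0) -> P1. 3 ppages; refcounts: pp0:2 pp1:2 pp2:2
Op 2: write(P1, v0, 136). refcount(pp0)=2>1 -> COPY to pp3. 4 ppages; refcounts: pp0:1 pp1:2 pp2:2 pp3:1
Op 3: write(P1, v2, 101). refcount(pp2)=2>1 -> COPY to pp4. 5 ppages; refcounts: pp0:1 pp1:2 pp2:1 pp3:1 pp4:1
Op 4: fork(P0) -> P2. 5 ppages; refcounts: pp0:2 pp1:3 pp2:2 pp3:1 pp4:1
Op 5: read(P2, v1) -> 45. No state change.
Op 6: write(P0, v1, 197). refcount(pp1)=3>1 -> COPY to pp5. 6 ppages; refcounts: pp0:2 pp1:2 pp2:2 pp3:1 pp4:1 pp5:1
Op 7: read(P2, v0) -> 13. No state change.
Op 8: write(P0, v0, 162). refcount(pp0)=2>1 -> COPY to pp6. 7 ppages; refcounts: pp0:1 pp1:2 pp2:2 pp3:1 pp4:1 pp5:1 pp6:1
Op 9: read(P1, v0) -> 136. No state change.
Op 10: write(P2, v0, 102). refcount(pp0)=1 -> write in place. 7 ppages; refcounts: pp0:1 pp1:2 pp2:2 pp3:1 pp4:1 pp5:1 pp6:1

yes yes yes yes no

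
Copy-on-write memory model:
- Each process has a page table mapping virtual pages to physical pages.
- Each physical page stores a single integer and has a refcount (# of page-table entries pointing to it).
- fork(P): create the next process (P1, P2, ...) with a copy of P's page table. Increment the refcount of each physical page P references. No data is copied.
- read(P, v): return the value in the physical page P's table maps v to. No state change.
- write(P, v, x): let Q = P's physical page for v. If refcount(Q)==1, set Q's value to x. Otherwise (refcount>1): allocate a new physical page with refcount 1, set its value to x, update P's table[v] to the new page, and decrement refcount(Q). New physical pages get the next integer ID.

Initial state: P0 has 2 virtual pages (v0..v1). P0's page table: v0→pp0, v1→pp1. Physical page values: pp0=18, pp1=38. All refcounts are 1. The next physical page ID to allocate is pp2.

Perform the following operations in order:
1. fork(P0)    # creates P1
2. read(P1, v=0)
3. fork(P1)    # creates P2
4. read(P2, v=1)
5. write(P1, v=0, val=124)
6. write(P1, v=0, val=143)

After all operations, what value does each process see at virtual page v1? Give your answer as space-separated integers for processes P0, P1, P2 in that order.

Op 1: fork(P0) -> P1. 2 ppages; refcounts: pp0:2 pp1:2
Op 2: read(P1, v0) -> 18. No state change.
Op 3: fork(P1) -> P2. 2 ppages; refcounts: pp0:3 pp1:3
Op 4: read(P2, v1) -> 38. No state change.
Op 5: write(P1, v0, 124). refcount(pp0)=3>1 -> COPY to pp2. 3 ppages; refcounts: pp0:2 pp1:3 pp2:1
Op 6: write(P1, v0, 143). refcount(pp2)=1 -> write in place. 3 ppages; refcounts: pp0:2 pp1:3 pp2:1
P0: v1 -> pp1 = 38
P1: v1 -> pp1 = 38
P2: v1 -> pp1 = 38

Answer: 38 38 38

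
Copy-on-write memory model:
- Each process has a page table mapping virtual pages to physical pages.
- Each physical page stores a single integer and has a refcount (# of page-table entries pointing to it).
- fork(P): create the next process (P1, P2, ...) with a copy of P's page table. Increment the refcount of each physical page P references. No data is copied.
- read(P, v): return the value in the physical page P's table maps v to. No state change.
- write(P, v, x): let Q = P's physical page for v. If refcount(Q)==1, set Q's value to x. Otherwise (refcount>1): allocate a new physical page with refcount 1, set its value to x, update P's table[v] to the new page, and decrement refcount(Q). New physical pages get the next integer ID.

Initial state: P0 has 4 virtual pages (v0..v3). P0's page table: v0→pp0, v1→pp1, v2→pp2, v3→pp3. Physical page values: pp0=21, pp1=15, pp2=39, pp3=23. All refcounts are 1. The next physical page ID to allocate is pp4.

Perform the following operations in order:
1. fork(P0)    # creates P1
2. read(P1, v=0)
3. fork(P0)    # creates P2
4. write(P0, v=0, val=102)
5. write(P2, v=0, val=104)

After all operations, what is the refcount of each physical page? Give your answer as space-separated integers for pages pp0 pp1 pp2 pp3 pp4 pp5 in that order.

Answer: 1 3 3 3 1 1

Derivation:
Op 1: fork(P0) -> P1. 4 ppages; refcounts: pp0:2 pp1:2 pp2:2 pp3:2
Op 2: read(P1, v0) -> 21. No state change.
Op 3: fork(P0) -> P2. 4 ppages; refcounts: pp0:3 pp1:3 pp2:3 pp3:3
Op 4: write(P0, v0, 102). refcount(pp0)=3>1 -> COPY to pp4. 5 ppages; refcounts: pp0:2 pp1:3 pp2:3 pp3:3 pp4:1
Op 5: write(P2, v0, 104). refcount(pp0)=2>1 -> COPY to pp5. 6 ppages; refcounts: pp0:1 pp1:3 pp2:3 pp3:3 pp4:1 pp5:1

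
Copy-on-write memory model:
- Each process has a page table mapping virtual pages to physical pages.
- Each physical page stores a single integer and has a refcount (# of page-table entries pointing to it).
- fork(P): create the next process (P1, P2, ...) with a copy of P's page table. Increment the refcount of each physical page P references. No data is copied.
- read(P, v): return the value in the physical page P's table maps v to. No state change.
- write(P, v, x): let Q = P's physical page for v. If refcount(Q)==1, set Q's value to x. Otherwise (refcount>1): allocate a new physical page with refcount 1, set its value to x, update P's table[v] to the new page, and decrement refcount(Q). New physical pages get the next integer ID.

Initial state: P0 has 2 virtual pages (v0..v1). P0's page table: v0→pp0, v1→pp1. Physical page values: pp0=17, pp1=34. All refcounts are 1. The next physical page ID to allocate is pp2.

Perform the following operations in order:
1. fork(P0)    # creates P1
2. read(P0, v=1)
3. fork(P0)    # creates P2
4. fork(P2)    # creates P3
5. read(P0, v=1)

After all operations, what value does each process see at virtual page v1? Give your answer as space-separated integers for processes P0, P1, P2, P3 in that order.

Op 1: fork(P0) -> P1. 2 ppages; refcounts: pp0:2 pp1:2
Op 2: read(P0, v1) -> 34. No state change.
Op 3: fork(P0) -> P2. 2 ppages; refcounts: pp0:3 pp1:3
Op 4: fork(P2) -> P3. 2 ppages; refcounts: pp0:4 pp1:4
Op 5: read(P0, v1) -> 34. No state change.
P0: v1 -> pp1 = 34
P1: v1 -> pp1 = 34
P2: v1 -> pp1 = 34
P3: v1 -> pp1 = 34

Answer: 34 34 34 34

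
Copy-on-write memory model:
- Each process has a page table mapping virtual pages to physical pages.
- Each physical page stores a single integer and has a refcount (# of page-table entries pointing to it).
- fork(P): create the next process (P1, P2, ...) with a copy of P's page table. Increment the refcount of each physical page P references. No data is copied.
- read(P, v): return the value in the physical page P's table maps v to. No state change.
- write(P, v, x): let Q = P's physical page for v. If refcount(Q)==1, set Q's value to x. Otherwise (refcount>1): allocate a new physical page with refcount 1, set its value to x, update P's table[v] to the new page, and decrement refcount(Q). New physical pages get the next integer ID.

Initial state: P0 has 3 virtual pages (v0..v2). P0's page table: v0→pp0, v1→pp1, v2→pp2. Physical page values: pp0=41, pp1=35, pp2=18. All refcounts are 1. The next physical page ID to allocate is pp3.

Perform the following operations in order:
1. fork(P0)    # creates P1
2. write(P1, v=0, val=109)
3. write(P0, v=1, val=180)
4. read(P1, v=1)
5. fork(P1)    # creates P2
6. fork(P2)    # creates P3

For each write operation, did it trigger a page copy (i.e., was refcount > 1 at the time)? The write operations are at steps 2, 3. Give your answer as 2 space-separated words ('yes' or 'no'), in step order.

Op 1: fork(P0) -> P1. 3 ppages; refcounts: pp0:2 pp1:2 pp2:2
Op 2: write(P1, v0, 109). refcount(pp0)=2>1 -> COPY to pp3. 4 ppages; refcounts: pp0:1 pp1:2 pp2:2 pp3:1
Op 3: write(P0, v1, 180). refcount(pp1)=2>1 -> COPY to pp4. 5 ppages; refcounts: pp0:1 pp1:1 pp2:2 pp3:1 pp4:1
Op 4: read(P1, v1) -> 35. No state change.
Op 5: fork(P1) -> P2. 5 ppages; refcounts: pp0:1 pp1:2 pp2:3 pp3:2 pp4:1
Op 6: fork(P2) -> P3. 5 ppages; refcounts: pp0:1 pp1:3 pp2:4 pp3:3 pp4:1

yes yes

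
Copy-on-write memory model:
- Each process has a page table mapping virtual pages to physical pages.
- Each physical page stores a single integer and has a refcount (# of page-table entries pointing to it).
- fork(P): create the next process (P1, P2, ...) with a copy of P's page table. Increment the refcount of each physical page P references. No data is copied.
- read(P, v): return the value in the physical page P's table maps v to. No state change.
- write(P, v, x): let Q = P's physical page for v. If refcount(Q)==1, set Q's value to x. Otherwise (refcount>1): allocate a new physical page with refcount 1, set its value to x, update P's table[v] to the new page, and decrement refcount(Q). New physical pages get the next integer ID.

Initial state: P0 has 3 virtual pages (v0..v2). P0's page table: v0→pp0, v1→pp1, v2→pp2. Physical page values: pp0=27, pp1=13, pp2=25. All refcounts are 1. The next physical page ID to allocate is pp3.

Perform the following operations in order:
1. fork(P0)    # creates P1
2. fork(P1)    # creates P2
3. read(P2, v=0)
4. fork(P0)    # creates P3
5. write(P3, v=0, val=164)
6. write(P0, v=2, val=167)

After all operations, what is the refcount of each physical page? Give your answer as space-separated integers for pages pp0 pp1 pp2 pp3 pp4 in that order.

Op 1: fork(P0) -> P1. 3 ppages; refcounts: pp0:2 pp1:2 pp2:2
Op 2: fork(P1) -> P2. 3 ppages; refcounts: pp0:3 pp1:3 pp2:3
Op 3: read(P2, v0) -> 27. No state change.
Op 4: fork(P0) -> P3. 3 ppages; refcounts: pp0:4 pp1:4 pp2:4
Op 5: write(P3, v0, 164). refcount(pp0)=4>1 -> COPY to pp3. 4 ppages; refcounts: pp0:3 pp1:4 pp2:4 pp3:1
Op 6: write(P0, v2, 167). refcount(pp2)=4>1 -> COPY to pp4. 5 ppages; refcounts: pp0:3 pp1:4 pp2:3 pp3:1 pp4:1

Answer: 3 4 3 1 1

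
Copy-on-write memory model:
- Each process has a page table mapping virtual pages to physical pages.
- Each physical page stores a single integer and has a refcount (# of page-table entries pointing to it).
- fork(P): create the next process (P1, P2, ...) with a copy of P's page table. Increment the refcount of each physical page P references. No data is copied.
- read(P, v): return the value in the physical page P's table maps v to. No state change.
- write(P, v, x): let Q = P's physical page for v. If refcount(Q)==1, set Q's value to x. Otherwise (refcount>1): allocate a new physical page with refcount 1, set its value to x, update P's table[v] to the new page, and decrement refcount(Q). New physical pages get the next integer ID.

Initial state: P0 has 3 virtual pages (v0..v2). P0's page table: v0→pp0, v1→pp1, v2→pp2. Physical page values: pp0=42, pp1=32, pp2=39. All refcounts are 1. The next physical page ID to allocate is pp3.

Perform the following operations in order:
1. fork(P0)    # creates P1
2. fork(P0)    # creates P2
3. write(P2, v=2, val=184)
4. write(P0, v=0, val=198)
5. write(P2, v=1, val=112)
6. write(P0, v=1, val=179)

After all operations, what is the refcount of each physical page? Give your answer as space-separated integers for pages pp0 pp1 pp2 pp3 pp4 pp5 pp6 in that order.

Op 1: fork(P0) -> P1. 3 ppages; refcounts: pp0:2 pp1:2 pp2:2
Op 2: fork(P0) -> P2. 3 ppages; refcounts: pp0:3 pp1:3 pp2:3
Op 3: write(P2, v2, 184). refcount(pp2)=3>1 -> COPY to pp3. 4 ppages; refcounts: pp0:3 pp1:3 pp2:2 pp3:1
Op 4: write(P0, v0, 198). refcount(pp0)=3>1 -> COPY to pp4. 5 ppages; refcounts: pp0:2 pp1:3 pp2:2 pp3:1 pp4:1
Op 5: write(P2, v1, 112). refcount(pp1)=3>1 -> COPY to pp5. 6 ppages; refcounts: pp0:2 pp1:2 pp2:2 pp3:1 pp4:1 pp5:1
Op 6: write(P0, v1, 179). refcount(pp1)=2>1 -> COPY to pp6. 7 ppages; refcounts: pp0:2 pp1:1 pp2:2 pp3:1 pp4:1 pp5:1 pp6:1

Answer: 2 1 2 1 1 1 1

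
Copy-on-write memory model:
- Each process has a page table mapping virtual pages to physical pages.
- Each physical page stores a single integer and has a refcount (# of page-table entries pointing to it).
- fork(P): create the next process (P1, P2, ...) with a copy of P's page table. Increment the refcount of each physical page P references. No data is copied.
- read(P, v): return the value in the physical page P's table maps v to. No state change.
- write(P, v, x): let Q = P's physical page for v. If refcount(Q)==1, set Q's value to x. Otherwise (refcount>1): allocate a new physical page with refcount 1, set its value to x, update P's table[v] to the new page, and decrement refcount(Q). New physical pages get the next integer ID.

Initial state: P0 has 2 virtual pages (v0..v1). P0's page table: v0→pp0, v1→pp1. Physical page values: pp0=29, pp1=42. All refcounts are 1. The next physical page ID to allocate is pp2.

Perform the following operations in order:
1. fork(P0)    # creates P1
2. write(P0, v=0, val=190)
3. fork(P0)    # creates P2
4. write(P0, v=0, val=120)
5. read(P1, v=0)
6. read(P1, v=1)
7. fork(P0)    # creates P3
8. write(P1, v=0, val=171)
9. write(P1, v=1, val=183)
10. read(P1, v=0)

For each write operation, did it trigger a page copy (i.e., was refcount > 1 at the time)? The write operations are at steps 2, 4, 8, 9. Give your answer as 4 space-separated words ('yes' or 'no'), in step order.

Op 1: fork(P0) -> P1. 2 ppages; refcounts: pp0:2 pp1:2
Op 2: write(P0, v0, 190). refcount(pp0)=2>1 -> COPY to pp2. 3 ppages; refcounts: pp0:1 pp1:2 pp2:1
Op 3: fork(P0) -> P2. 3 ppages; refcounts: pp0:1 pp1:3 pp2:2
Op 4: write(P0, v0, 120). refcount(pp2)=2>1 -> COPY to pp3. 4 ppages; refcounts: pp0:1 pp1:3 pp2:1 pp3:1
Op 5: read(P1, v0) -> 29. No state change.
Op 6: read(P1, v1) -> 42. No state change.
Op 7: fork(P0) -> P3. 4 ppages; refcounts: pp0:1 pp1:4 pp2:1 pp3:2
Op 8: write(P1, v0, 171). refcount(pp0)=1 -> write in place. 4 ppages; refcounts: pp0:1 pp1:4 pp2:1 pp3:2
Op 9: write(P1, v1, 183). refcount(pp1)=4>1 -> COPY to pp4. 5 ppages; refcounts: pp0:1 pp1:3 pp2:1 pp3:2 pp4:1
Op 10: read(P1, v0) -> 171. No state change.

yes yes no yes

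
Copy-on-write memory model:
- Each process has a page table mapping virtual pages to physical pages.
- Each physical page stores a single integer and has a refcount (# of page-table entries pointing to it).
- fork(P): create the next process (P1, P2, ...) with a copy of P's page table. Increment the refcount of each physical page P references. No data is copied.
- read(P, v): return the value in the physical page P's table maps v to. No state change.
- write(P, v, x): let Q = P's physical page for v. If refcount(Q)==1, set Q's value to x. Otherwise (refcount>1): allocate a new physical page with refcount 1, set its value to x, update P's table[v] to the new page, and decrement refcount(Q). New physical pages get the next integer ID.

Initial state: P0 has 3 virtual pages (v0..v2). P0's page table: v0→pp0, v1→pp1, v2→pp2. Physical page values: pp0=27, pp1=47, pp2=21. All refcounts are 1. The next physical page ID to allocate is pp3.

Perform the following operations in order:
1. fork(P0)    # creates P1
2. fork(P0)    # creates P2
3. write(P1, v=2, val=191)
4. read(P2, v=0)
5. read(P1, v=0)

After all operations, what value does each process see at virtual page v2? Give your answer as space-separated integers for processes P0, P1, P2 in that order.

Answer: 21 191 21

Derivation:
Op 1: fork(P0) -> P1. 3 ppages; refcounts: pp0:2 pp1:2 pp2:2
Op 2: fork(P0) -> P2. 3 ppages; refcounts: pp0:3 pp1:3 pp2:3
Op 3: write(P1, v2, 191). refcount(pp2)=3>1 -> COPY to pp3. 4 ppages; refcounts: pp0:3 pp1:3 pp2:2 pp3:1
Op 4: read(P2, v0) -> 27. No state change.
Op 5: read(P1, v0) -> 27. No state change.
P0: v2 -> pp2 = 21
P1: v2 -> pp3 = 191
P2: v2 -> pp2 = 21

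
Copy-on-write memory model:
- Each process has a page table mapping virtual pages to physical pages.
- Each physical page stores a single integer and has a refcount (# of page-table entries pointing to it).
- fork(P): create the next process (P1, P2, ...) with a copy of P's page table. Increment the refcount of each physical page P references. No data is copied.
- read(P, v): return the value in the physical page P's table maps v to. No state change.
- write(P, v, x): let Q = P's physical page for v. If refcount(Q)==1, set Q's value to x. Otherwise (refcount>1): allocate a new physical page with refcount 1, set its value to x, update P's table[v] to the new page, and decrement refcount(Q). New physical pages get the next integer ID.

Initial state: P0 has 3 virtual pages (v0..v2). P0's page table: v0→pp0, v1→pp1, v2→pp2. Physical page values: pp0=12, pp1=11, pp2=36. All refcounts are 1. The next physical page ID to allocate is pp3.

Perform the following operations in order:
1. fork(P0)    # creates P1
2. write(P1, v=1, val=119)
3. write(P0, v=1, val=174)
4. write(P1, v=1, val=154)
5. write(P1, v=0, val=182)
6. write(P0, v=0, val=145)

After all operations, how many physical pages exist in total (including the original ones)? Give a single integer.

Answer: 5

Derivation:
Op 1: fork(P0) -> P1. 3 ppages; refcounts: pp0:2 pp1:2 pp2:2
Op 2: write(P1, v1, 119). refcount(pp1)=2>1 -> COPY to pp3. 4 ppages; refcounts: pp0:2 pp1:1 pp2:2 pp3:1
Op 3: write(P0, v1, 174). refcount(pp1)=1 -> write in place. 4 ppages; refcounts: pp0:2 pp1:1 pp2:2 pp3:1
Op 4: write(P1, v1, 154). refcount(pp3)=1 -> write in place. 4 ppages; refcounts: pp0:2 pp1:1 pp2:2 pp3:1
Op 5: write(P1, v0, 182). refcount(pp0)=2>1 -> COPY to pp4. 5 ppages; refcounts: pp0:1 pp1:1 pp2:2 pp3:1 pp4:1
Op 6: write(P0, v0, 145). refcount(pp0)=1 -> write in place. 5 ppages; refcounts: pp0:1 pp1:1 pp2:2 pp3:1 pp4:1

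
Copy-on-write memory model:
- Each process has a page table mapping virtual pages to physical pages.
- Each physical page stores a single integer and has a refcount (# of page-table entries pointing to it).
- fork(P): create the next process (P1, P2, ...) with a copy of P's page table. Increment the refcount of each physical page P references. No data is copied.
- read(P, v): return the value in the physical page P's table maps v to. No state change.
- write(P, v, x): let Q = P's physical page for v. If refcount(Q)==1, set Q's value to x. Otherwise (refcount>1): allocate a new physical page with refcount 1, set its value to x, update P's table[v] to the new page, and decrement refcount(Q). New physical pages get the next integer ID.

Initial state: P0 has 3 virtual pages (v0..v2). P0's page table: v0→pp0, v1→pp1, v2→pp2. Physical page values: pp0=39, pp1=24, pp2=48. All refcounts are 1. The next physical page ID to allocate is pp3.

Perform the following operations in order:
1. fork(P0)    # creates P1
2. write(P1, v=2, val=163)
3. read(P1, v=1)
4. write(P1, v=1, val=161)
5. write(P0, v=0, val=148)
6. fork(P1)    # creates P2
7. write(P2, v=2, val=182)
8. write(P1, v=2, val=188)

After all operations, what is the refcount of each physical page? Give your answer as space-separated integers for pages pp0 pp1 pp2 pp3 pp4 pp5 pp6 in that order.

Answer: 2 1 1 1 2 1 1

Derivation:
Op 1: fork(P0) -> P1. 3 ppages; refcounts: pp0:2 pp1:2 pp2:2
Op 2: write(P1, v2, 163). refcount(pp2)=2>1 -> COPY to pp3. 4 ppages; refcounts: pp0:2 pp1:2 pp2:1 pp3:1
Op 3: read(P1, v1) -> 24. No state change.
Op 4: write(P1, v1, 161). refcount(pp1)=2>1 -> COPY to pp4. 5 ppages; refcounts: pp0:2 pp1:1 pp2:1 pp3:1 pp4:1
Op 5: write(P0, v0, 148). refcount(pp0)=2>1 -> COPY to pp5. 6 ppages; refcounts: pp0:1 pp1:1 pp2:1 pp3:1 pp4:1 pp5:1
Op 6: fork(P1) -> P2. 6 ppages; refcounts: pp0:2 pp1:1 pp2:1 pp3:2 pp4:2 pp5:1
Op 7: write(P2, v2, 182). refcount(pp3)=2>1 -> COPY to pp6. 7 ppages; refcounts: pp0:2 pp1:1 pp2:1 pp3:1 pp4:2 pp5:1 pp6:1
Op 8: write(P1, v2, 188). refcount(pp3)=1 -> write in place. 7 ppages; refcounts: pp0:2 pp1:1 pp2:1 pp3:1 pp4:2 pp5:1 pp6:1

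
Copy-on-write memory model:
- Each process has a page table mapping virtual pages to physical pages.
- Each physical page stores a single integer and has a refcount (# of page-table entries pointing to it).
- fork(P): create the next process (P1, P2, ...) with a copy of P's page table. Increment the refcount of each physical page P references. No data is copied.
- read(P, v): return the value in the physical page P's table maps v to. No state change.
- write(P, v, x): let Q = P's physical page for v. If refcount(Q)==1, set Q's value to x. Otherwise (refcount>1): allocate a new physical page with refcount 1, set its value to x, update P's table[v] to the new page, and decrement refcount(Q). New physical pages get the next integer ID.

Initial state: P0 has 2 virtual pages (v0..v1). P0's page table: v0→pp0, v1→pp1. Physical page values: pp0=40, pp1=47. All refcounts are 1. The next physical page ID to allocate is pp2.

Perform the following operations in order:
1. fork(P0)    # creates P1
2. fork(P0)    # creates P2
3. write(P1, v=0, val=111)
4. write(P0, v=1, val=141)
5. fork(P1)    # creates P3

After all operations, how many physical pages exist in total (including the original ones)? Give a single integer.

Op 1: fork(P0) -> P1. 2 ppages; refcounts: pp0:2 pp1:2
Op 2: fork(P0) -> P2. 2 ppages; refcounts: pp0:3 pp1:3
Op 3: write(P1, v0, 111). refcount(pp0)=3>1 -> COPY to pp2. 3 ppages; refcounts: pp0:2 pp1:3 pp2:1
Op 4: write(P0, v1, 141). refcount(pp1)=3>1 -> COPY to pp3. 4 ppages; refcounts: pp0:2 pp1:2 pp2:1 pp3:1
Op 5: fork(P1) -> P3. 4 ppages; refcounts: pp0:2 pp1:3 pp2:2 pp3:1

Answer: 4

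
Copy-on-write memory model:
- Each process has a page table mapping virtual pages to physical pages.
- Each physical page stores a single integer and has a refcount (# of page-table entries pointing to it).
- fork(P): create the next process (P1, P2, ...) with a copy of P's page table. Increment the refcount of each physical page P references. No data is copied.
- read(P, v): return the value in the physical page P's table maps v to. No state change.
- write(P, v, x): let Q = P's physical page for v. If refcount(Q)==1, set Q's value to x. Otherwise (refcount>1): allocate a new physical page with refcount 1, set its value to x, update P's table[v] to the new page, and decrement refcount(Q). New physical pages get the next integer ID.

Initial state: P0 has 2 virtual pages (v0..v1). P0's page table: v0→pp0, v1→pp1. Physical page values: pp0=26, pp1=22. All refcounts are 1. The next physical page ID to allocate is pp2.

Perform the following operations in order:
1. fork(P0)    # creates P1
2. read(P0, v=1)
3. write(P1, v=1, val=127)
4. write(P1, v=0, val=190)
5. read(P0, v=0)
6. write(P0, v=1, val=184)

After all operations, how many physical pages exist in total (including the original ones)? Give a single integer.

Answer: 4

Derivation:
Op 1: fork(P0) -> P1. 2 ppages; refcounts: pp0:2 pp1:2
Op 2: read(P0, v1) -> 22. No state change.
Op 3: write(P1, v1, 127). refcount(pp1)=2>1 -> COPY to pp2. 3 ppages; refcounts: pp0:2 pp1:1 pp2:1
Op 4: write(P1, v0, 190). refcount(pp0)=2>1 -> COPY to pp3. 4 ppages; refcounts: pp0:1 pp1:1 pp2:1 pp3:1
Op 5: read(P0, v0) -> 26. No state change.
Op 6: write(P0, v1, 184). refcount(pp1)=1 -> write in place. 4 ppages; refcounts: pp0:1 pp1:1 pp2:1 pp3:1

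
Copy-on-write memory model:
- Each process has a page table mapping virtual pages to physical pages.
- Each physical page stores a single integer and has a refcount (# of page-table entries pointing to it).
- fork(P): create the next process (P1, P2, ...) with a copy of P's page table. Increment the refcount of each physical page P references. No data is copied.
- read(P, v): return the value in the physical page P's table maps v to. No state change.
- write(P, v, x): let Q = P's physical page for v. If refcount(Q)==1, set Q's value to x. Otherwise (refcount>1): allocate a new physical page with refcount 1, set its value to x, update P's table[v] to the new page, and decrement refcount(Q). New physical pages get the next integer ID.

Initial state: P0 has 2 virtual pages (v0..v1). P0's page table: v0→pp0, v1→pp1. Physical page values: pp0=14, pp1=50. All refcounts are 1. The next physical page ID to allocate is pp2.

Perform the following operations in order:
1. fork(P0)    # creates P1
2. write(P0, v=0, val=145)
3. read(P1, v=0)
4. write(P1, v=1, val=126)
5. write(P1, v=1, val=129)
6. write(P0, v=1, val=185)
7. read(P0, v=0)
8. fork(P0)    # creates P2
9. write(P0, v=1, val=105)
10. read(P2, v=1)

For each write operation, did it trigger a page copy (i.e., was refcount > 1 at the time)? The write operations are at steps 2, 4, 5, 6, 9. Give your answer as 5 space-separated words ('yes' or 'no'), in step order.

Op 1: fork(P0) -> P1. 2 ppages; refcounts: pp0:2 pp1:2
Op 2: write(P0, v0, 145). refcount(pp0)=2>1 -> COPY to pp2. 3 ppages; refcounts: pp0:1 pp1:2 pp2:1
Op 3: read(P1, v0) -> 14. No state change.
Op 4: write(P1, v1, 126). refcount(pp1)=2>1 -> COPY to pp3. 4 ppages; refcounts: pp0:1 pp1:1 pp2:1 pp3:1
Op 5: write(P1, v1, 129). refcount(pp3)=1 -> write in place. 4 ppages; refcounts: pp0:1 pp1:1 pp2:1 pp3:1
Op 6: write(P0, v1, 185). refcount(pp1)=1 -> write in place. 4 ppages; refcounts: pp0:1 pp1:1 pp2:1 pp3:1
Op 7: read(P0, v0) -> 145. No state change.
Op 8: fork(P0) -> P2. 4 ppages; refcounts: pp0:1 pp1:2 pp2:2 pp3:1
Op 9: write(P0, v1, 105). refcount(pp1)=2>1 -> COPY to pp4. 5 ppages; refcounts: pp0:1 pp1:1 pp2:2 pp3:1 pp4:1
Op 10: read(P2, v1) -> 185. No state change.

yes yes no no yes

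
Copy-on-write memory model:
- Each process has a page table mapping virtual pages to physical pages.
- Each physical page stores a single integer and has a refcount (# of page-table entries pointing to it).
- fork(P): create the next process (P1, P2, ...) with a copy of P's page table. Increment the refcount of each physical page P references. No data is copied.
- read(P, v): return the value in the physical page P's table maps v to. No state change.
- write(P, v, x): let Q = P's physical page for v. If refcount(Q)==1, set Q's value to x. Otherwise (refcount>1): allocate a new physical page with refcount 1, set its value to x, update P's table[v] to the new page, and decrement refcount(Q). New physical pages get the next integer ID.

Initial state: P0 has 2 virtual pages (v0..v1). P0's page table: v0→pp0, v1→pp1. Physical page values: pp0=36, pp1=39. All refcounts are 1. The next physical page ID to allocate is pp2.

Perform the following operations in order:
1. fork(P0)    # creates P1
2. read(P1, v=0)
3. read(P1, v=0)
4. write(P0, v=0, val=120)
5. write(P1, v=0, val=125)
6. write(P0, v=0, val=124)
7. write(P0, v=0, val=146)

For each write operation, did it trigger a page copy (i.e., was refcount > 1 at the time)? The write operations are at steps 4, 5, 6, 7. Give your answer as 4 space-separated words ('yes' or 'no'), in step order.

Op 1: fork(P0) -> P1. 2 ppages; refcounts: pp0:2 pp1:2
Op 2: read(P1, v0) -> 36. No state change.
Op 3: read(P1, v0) -> 36. No state change.
Op 4: write(P0, v0, 120). refcount(pp0)=2>1 -> COPY to pp2. 3 ppages; refcounts: pp0:1 pp1:2 pp2:1
Op 5: write(P1, v0, 125). refcount(pp0)=1 -> write in place. 3 ppages; refcounts: pp0:1 pp1:2 pp2:1
Op 6: write(P0, v0, 124). refcount(pp2)=1 -> write in place. 3 ppages; refcounts: pp0:1 pp1:2 pp2:1
Op 7: write(P0, v0, 146). refcount(pp2)=1 -> write in place. 3 ppages; refcounts: pp0:1 pp1:2 pp2:1

yes no no no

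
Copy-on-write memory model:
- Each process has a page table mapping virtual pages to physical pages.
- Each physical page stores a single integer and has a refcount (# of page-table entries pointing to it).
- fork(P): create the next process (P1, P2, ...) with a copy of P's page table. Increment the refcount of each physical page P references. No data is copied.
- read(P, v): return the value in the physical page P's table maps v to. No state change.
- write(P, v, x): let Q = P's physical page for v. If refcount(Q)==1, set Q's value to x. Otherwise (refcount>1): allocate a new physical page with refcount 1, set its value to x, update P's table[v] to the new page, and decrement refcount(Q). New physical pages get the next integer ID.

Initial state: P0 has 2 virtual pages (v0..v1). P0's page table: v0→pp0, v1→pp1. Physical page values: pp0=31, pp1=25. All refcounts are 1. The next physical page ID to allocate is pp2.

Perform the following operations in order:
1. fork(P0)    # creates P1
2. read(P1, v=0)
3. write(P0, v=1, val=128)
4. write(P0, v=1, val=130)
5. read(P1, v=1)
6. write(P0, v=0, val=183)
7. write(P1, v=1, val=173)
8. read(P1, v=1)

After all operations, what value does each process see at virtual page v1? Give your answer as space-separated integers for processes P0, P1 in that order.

Op 1: fork(P0) -> P1. 2 ppages; refcounts: pp0:2 pp1:2
Op 2: read(P1, v0) -> 31. No state change.
Op 3: write(P0, v1, 128). refcount(pp1)=2>1 -> COPY to pp2. 3 ppages; refcounts: pp0:2 pp1:1 pp2:1
Op 4: write(P0, v1, 130). refcount(pp2)=1 -> write in place. 3 ppages; refcounts: pp0:2 pp1:1 pp2:1
Op 5: read(P1, v1) -> 25. No state change.
Op 6: write(P0, v0, 183). refcount(pp0)=2>1 -> COPY to pp3. 4 ppages; refcounts: pp0:1 pp1:1 pp2:1 pp3:1
Op 7: write(P1, v1, 173). refcount(pp1)=1 -> write in place. 4 ppages; refcounts: pp0:1 pp1:1 pp2:1 pp3:1
Op 8: read(P1, v1) -> 173. No state change.
P0: v1 -> pp2 = 130
P1: v1 -> pp1 = 173

Answer: 130 173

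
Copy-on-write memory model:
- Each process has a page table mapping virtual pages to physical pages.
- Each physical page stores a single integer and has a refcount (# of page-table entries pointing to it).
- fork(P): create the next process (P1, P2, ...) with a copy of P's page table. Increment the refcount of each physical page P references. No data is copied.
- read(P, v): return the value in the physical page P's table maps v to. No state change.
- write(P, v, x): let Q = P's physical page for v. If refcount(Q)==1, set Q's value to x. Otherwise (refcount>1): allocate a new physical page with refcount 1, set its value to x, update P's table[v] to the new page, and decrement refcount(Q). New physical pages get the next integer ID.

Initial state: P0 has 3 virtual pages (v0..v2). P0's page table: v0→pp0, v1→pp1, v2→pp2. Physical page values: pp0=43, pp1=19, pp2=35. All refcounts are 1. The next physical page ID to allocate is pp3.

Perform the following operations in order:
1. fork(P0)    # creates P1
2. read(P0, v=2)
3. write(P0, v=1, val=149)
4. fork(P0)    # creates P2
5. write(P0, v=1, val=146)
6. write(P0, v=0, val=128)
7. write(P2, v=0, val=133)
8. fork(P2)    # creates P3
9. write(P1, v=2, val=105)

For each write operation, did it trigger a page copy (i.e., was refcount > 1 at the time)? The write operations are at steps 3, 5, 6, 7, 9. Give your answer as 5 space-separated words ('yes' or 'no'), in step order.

Op 1: fork(P0) -> P1. 3 ppages; refcounts: pp0:2 pp1:2 pp2:2
Op 2: read(P0, v2) -> 35. No state change.
Op 3: write(P0, v1, 149). refcount(pp1)=2>1 -> COPY to pp3. 4 ppages; refcounts: pp0:2 pp1:1 pp2:2 pp3:1
Op 4: fork(P0) -> P2. 4 ppages; refcounts: pp0:3 pp1:1 pp2:3 pp3:2
Op 5: write(P0, v1, 146). refcount(pp3)=2>1 -> COPY to pp4. 5 ppages; refcounts: pp0:3 pp1:1 pp2:3 pp3:1 pp4:1
Op 6: write(P0, v0, 128). refcount(pp0)=3>1 -> COPY to pp5. 6 ppages; refcounts: pp0:2 pp1:1 pp2:3 pp3:1 pp4:1 pp5:1
Op 7: write(P2, v0, 133). refcount(pp0)=2>1 -> COPY to pp6. 7 ppages; refcounts: pp0:1 pp1:1 pp2:3 pp3:1 pp4:1 pp5:1 pp6:1
Op 8: fork(P2) -> P3. 7 ppages; refcounts: pp0:1 pp1:1 pp2:4 pp3:2 pp4:1 pp5:1 pp6:2
Op 9: write(P1, v2, 105). refcount(pp2)=4>1 -> COPY to pp7. 8 ppages; refcounts: pp0:1 pp1:1 pp2:3 pp3:2 pp4:1 pp5:1 pp6:2 pp7:1

yes yes yes yes yes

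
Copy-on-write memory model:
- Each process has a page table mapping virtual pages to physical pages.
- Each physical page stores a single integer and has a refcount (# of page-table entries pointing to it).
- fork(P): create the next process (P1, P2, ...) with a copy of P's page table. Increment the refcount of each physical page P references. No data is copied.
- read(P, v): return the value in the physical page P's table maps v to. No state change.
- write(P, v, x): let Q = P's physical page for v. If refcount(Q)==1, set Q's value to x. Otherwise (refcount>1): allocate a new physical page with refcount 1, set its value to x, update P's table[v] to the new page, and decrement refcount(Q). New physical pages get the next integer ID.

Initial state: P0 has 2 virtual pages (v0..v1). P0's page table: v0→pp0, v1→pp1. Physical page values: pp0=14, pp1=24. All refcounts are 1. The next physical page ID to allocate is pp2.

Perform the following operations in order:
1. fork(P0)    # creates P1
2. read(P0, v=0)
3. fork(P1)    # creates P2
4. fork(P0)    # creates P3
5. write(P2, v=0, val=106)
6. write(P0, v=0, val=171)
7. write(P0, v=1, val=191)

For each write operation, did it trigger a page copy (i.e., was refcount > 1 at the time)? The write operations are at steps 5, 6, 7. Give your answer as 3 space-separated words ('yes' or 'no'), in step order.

Op 1: fork(P0) -> P1. 2 ppages; refcounts: pp0:2 pp1:2
Op 2: read(P0, v0) -> 14. No state change.
Op 3: fork(P1) -> P2. 2 ppages; refcounts: pp0:3 pp1:3
Op 4: fork(P0) -> P3. 2 ppages; refcounts: pp0:4 pp1:4
Op 5: write(P2, v0, 106). refcount(pp0)=4>1 -> COPY to pp2. 3 ppages; refcounts: pp0:3 pp1:4 pp2:1
Op 6: write(P0, v0, 171). refcount(pp0)=3>1 -> COPY to pp3. 4 ppages; refcounts: pp0:2 pp1:4 pp2:1 pp3:1
Op 7: write(P0, v1, 191). refcount(pp1)=4>1 -> COPY to pp4. 5 ppages; refcounts: pp0:2 pp1:3 pp2:1 pp3:1 pp4:1

yes yes yes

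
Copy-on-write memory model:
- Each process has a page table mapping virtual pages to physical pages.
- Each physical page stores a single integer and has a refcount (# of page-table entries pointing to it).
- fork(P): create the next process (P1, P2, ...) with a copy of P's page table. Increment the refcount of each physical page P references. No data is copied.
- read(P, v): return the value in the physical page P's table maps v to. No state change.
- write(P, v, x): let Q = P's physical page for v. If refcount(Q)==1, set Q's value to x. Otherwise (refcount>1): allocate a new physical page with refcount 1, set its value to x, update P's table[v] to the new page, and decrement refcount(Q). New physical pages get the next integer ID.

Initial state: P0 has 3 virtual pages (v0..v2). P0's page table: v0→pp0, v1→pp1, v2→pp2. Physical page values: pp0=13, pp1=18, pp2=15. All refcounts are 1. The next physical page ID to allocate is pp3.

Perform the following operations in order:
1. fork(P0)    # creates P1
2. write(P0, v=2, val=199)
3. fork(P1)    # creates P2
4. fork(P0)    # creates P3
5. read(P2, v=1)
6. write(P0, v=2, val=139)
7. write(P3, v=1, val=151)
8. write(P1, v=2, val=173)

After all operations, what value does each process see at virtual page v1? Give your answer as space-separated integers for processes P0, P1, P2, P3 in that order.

Op 1: fork(P0) -> P1. 3 ppages; refcounts: pp0:2 pp1:2 pp2:2
Op 2: write(P0, v2, 199). refcount(pp2)=2>1 -> COPY to pp3. 4 ppages; refcounts: pp0:2 pp1:2 pp2:1 pp3:1
Op 3: fork(P1) -> P2. 4 ppages; refcounts: pp0:3 pp1:3 pp2:2 pp3:1
Op 4: fork(P0) -> P3. 4 ppages; refcounts: pp0:4 pp1:4 pp2:2 pp3:2
Op 5: read(P2, v1) -> 18. No state change.
Op 6: write(P0, v2, 139). refcount(pp3)=2>1 -> COPY to pp4. 5 ppages; refcounts: pp0:4 pp1:4 pp2:2 pp3:1 pp4:1
Op 7: write(P3, v1, 151). refcount(pp1)=4>1 -> COPY to pp5. 6 ppages; refcounts: pp0:4 pp1:3 pp2:2 pp3:1 pp4:1 pp5:1
Op 8: write(P1, v2, 173). refcount(pp2)=2>1 -> COPY to pp6. 7 ppages; refcounts: pp0:4 pp1:3 pp2:1 pp3:1 pp4:1 pp5:1 pp6:1
P0: v1 -> pp1 = 18
P1: v1 -> pp1 = 18
P2: v1 -> pp1 = 18
P3: v1 -> pp5 = 151

Answer: 18 18 18 151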